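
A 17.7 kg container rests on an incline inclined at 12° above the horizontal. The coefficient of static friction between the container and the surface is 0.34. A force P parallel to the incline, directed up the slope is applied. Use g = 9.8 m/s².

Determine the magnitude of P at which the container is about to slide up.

P ≈ 93.8 N

At impending motion up the slope, friction acts down-slope at its limit: f = μ_s N.
P is parallel to the surface, so N = m g cos θ = 170 N.
Along the incline: P = m g sin θ + μ_s N = 36.1 + 0.34×170 = 93.8 N.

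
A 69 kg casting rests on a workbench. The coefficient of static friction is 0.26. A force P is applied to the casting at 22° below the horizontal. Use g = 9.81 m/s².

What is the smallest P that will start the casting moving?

N = m g + P sin α (the push presses the casting into the workbench).
At impending slip, P cos α = μ_s N = μ_s (m g + P sin α).
Solving: P (cos α − μ_s sin α) = μ_s m g → P = 0.26×677/(cos 22° − 0.26 sin 22°) = 176/0.8298 = 212 N.

P ≈ 212 N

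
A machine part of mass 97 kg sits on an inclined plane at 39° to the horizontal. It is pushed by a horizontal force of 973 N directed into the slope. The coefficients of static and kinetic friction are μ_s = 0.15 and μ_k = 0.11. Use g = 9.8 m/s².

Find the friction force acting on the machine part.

Resolve perpendicular to the incline: N = m g cos θ + P sin θ = 97×9.8×cos 39° + 973×sin 39° = 1351 N.
Along the incline, the net driving force (taking up-slope positive) is P cos θ − m g sin θ = 756.2 − 598.2 = 157.9 N, so equilibrium requires friction f = -157.9 N (down-slope).
The limit of static friction is μ_s N = 202.7 N.
Since 157.9 N is within the 202.7 N limit, the machine part stays put and friction is exactly 158 N.

f ≈ 158 N (down the incline)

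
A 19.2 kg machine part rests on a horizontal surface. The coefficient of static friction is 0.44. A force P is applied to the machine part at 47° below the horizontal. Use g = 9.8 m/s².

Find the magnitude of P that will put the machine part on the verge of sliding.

N = m g + P sin α (the push presses the machine part into the horizontal surface).
At impending slip, P cos α = μ_s N = μ_s (m g + P sin α).
Solving: P (cos α − μ_s sin α) = μ_s m g → P = 0.44×188/(cos 47° − 0.44 sin 47°) = 82.8/0.3602 = 230 N.

P ≈ 230 N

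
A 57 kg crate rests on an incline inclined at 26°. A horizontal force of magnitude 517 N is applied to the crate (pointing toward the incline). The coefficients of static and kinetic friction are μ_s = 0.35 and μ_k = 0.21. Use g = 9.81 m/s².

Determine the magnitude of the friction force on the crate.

f ≈ 220 N (down the incline)

Resolve perpendicular to the incline: N = m g cos θ + P sin θ = 57×9.81×cos 26° + 517×sin 26° = 729.2 N.
Along the incline, the net driving force (taking up-slope positive) is P cos θ − m g sin θ = 464.7 − 245.1 = 219.6 N, so equilibrium requires friction f = -219.6 N (down-slope).
Maximum static friction: μ_s N = 0.35 × 729.2 = 255.2 N.
|f_req| = 219.6 ≤ 255.2 N → the crate is in equilibrium; friction equals the required value.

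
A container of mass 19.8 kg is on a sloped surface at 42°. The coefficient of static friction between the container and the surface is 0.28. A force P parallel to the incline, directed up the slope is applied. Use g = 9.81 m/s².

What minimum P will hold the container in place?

The container tends to slide down (tan θ > μ_s), so at the point of impending slip friction acts up-slope at its limit: f = μ_s N.
P is parallel to the surface, so N = m g cos θ = 144 N.
Along the incline: P + μ_s N = m g sin θ, so P = 130 − 0.28×144 = 89.6 N.

P_min ≈ 89.6 N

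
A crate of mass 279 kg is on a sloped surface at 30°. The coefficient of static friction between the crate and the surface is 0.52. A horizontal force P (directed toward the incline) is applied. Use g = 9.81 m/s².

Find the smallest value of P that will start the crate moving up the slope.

At impending motion up the slope, friction acts down-slope at its limit: f = μ_s N.
Perpendicular to the incline: N = m g cos θ + P sin θ.
Along the incline: P cos θ = m g sin θ + μ_s N = m g sin θ + μ_s (m g cos θ + P sin θ).
Solving, P (cos θ − μ_s sin θ) = m g (sin θ + μ_s cos θ), so P = 279×9.81×(sin 30° + 0.52 cos 30°)/(cos 30° − 0.52 sin 30°) = 2740×0.9503/0.606 = 4290 N.

P ≈ 4290 N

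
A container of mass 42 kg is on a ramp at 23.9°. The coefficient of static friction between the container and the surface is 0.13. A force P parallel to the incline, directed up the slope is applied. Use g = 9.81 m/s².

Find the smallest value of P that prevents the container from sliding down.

P_min ≈ 118 N

The container tends to slide down (tan θ > μ_s), so at the point of impending slip friction acts up-slope at its limit: f = μ_s N.
P is parallel to the surface, so N = m g cos θ = 377 N.
Along the incline: P + μ_s N = m g sin θ, so P = 167 − 0.13×377 = 118 N.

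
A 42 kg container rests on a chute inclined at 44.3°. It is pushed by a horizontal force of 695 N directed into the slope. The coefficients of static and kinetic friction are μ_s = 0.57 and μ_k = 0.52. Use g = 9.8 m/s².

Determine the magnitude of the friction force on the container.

f ≈ 210 N (down the incline)

The horizontal push has a component P sin θ into the surface, so N = m g cos θ + P sin θ = 294.6 + 485.4 = 780 N.
Along the incline, the net driving force (taking up-slope positive) is P cos θ − m g sin θ = 497.4 − 287.5 = 209.9 N, so equilibrium requires friction f = -209.9 N (down-slope).
The limit of static friction is μ_s N = 444.6 N.
|f_req| = 209.9 ≤ 444.6 N → the container is in equilibrium; friction equals the required value.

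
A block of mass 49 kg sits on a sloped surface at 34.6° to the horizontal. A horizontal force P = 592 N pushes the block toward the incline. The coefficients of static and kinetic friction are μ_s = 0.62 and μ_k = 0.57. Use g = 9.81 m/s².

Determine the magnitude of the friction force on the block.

f ≈ 214 N (down the incline)

The horizontal push has a component P sin θ into the surface, so N = m g cos θ + P sin θ = 395.7 + 336.2 = 731.8 N.
Parallel to the incline: P cos θ − m g sin θ = 487.3 − 273 = 214.3 N; the friction needed to balance this is 214.3 N acting down the slope.
The limit of static friction is μ_s N = 453.7 N.
Since 214.3 N is within the 453.7 N limit, the block stays put and friction is exactly 214 N.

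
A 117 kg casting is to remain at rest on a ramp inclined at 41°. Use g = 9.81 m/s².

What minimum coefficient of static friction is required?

μ_s,min ≈ 0.869

At the slip threshold m g sin θ = μ_s m g cos θ, so μ_s,min = tan θ.
μ_s,min = tan 41° = 0.869.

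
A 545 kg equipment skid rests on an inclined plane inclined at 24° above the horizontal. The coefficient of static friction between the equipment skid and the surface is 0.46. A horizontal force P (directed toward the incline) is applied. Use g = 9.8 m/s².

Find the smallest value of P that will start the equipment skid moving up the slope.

At impending motion up the slope, friction acts down-slope at its limit: f = μ_s N.
Perpendicular to the incline: N = m g cos θ + P sin θ.
Along the incline: P cos θ = m g sin θ + μ_s N = m g sin θ + μ_s (m g cos θ + P sin θ).
Solving, P (cos θ − μ_s sin θ) = m g (sin θ + μ_s cos θ), so P = 545×9.8×(sin 24° + 0.46 cos 24°)/(cos 24° − 0.46 sin 24°) = 5340×0.827/0.7264 = 6080 N.

P ≈ 6080 N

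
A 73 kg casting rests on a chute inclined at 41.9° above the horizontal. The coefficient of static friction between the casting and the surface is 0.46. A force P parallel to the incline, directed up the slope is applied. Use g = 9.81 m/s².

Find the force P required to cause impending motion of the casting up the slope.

P ≈ 723 N

At impending motion up the slope, friction acts down-slope at its limit: f = μ_s N.
P is parallel to the surface, so N = m g cos θ = 533 N.
Along the incline: P = m g sin θ + μ_s N = 478 + 0.46×533 = 723 N.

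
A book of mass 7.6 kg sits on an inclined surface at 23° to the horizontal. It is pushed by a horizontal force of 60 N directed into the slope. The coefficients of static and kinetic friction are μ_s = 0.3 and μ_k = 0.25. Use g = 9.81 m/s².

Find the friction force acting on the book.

Normal direction: N = m g cos θ + P sin θ = 92.07 N.
Parallel to the incline: P cos θ − m g sin θ = 55.23 − 29.13 = 26.1 N; the friction needed to balance this is 26.1 N acting down the slope.
Maximum static friction: μ_s N = 0.3 × 92.07 = 27.62 N.
Since 26.1 N is within the 27.62 N limit, the book stays put and friction is exactly 26.1 N.

f ≈ 26.1 N (down the incline)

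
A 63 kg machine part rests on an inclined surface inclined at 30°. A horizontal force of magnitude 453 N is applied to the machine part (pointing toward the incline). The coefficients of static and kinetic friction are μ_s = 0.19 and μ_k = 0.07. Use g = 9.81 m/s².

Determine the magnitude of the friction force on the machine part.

f ≈ 83.3 N (down the incline)

The horizontal push has a component P sin θ into the surface, so N = m g cos θ + P sin θ = 535.2 + 226.5 = 761.7 N.
Parallel to the incline: P cos θ − m g sin θ = 392.3 − 309 = 83.29 N; the friction needed to balance this is 83.29 N acting down the slope.
Maximum static friction: μ_s N = 0.19 × 761.7 = 144.7 N.
|f_req| = 83.29 ≤ 144.7 N → the machine part is in equilibrium; friction equals the required value.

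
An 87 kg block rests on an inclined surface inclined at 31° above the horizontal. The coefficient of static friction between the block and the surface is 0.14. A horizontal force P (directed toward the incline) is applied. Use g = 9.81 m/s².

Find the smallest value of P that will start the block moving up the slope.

P ≈ 690 N

At impending motion up the slope, friction acts down-slope at its limit: f = μ_s N.
Perpendicular to the incline: N = m g cos θ + P sin θ.
Along the incline: P cos θ = m g sin θ + μ_s N = m g sin θ + μ_s (m g cos θ + P sin θ).
Solving, P (cos θ − μ_s sin θ) = m g (sin θ + μ_s cos θ), so P = 87×9.81×(sin 31° + 0.14 cos 31°)/(cos 31° − 0.14 sin 31°) = 853×0.635/0.7851 = 690 N.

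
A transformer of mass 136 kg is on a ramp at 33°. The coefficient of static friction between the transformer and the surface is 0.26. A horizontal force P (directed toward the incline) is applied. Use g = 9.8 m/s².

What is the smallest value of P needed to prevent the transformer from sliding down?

The transformer tends to slide down (tan θ > μ_s), so at the point of impending slip friction acts up-slope at its limit: f = μ_s N.
Perpendicular to the incline: N = m g cos θ + P sin θ.
Along the incline: P cos θ + μ_s N = m g sin θ, i.e. P cos θ + μ_s (m g cos θ + P sin θ) = m g sin θ.
Solving, P (cos θ + μ_s sin θ) = m g (sin θ − μ_s cos θ), so P = 1330×0.3266/0.9803 = 444 N.

P_min ≈ 444 N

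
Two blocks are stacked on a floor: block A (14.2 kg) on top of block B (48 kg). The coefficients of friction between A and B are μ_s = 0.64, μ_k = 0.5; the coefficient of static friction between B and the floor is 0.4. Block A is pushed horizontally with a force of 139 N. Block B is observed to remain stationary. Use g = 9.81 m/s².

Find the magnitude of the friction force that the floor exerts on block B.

Between the blocks, N₁ = m_A g = 139.3 N.
So the A–B interface can sustain at most μ_s N₁ = 89.15 N of static friction.
Since P = 139 N > 89.15 N, A slides on B; the A–B friction is kinetic: f₁ = μ_k N₁ = 0.5×139.3 = 69.7 N.
By Newton's third law B feels 69.7 N forward from A. With B stationary, the floor's static friction on B balances it: f₂ = 69.7 N (well within μ_s(m_A+m_B)g = 244.1 N).

f ≈ 69.7 N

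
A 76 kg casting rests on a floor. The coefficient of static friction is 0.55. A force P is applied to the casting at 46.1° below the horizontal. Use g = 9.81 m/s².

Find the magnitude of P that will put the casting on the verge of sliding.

N = m g + P sin α (the push presses the casting into the floor).
At impending slip, P cos α = μ_s N = μ_s (m g + P sin α).
Solving: P (cos α − μ_s sin α) = μ_s m g → P = 0.55×746/(cos 46.1° − 0.55 sin 46.1°) = 410/0.2971 = 1380 N.

P ≈ 1380 N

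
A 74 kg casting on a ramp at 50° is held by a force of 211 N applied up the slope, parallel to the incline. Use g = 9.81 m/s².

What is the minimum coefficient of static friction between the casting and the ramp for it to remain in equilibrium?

N = m g cos θ = 466.6 N.
Friction must make up the shortfall along the incline: f = m g sin θ − P = 556.1 − 211 = 345.1 N.
At the threshold f = μ_s N, so μ_s,min = 345.1/466.6 = 0.74.

μ_s,min ≈ 0.74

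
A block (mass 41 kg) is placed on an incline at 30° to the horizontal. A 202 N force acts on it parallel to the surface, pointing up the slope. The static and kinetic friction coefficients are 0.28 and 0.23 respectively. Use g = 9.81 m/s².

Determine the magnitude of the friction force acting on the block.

Normal force: N = m g cos θ = 41 × 9.81 × cos 30° = 348.3 N.
The friction needed for equilibrium is m g sin θ − P = 201.1 − 202 = -0.895 N, measured positive up-slope.
The static-friction ceiling is μ_s N = 0.28 × 348.3 = 97.53 N.
Since |-0.895| ≤ 97.53 N, the block remains in static equilibrium and friction takes exactly the required value.

f ≈ 0.895 N (down the incline)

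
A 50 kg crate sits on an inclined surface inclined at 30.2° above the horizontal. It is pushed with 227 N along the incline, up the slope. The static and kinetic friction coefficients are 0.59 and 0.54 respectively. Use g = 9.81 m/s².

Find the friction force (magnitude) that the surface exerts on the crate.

f ≈ 19.7 N (up the incline)

Perpendicular to the surface, N = m g cos θ = 50·9.81·cos 30.2° = 423.9 N.
Parallel to the incline, ΣF = 0 gives f = m g sin θ − P = 246.7 − 227 = 19.73 N (up-slope positive).
The static-friction ceiling is μ_s N = 0.59 × 423.9 = 250.1 N.
Since |19.73| ≤ 250.1 N, static friction is sufficient; f equals the required value, not μ_s N.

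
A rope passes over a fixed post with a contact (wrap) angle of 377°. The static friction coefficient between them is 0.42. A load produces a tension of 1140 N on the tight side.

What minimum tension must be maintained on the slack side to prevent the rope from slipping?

T_min ≈ 71.9 N

Capstan equation at impending slip: T_tight/T_slack = e^{μβ}.
β = 377° = 6.58 rad; e^{μβ} = e^{0.42×6.58} = 15.86.
T_slack = T_tight / e^{μβ} = 1140 / 15.86 = 71.9 N.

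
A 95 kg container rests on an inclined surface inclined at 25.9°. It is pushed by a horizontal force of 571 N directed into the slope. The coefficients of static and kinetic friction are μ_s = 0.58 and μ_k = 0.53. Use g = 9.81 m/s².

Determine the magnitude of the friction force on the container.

f ≈ 107 N (down the incline)

The horizontal push has a component P sin θ into the surface, so N = m g cos θ + P sin θ = 838.3 + 249.4 = 1088 N.
Along the incline, the net driving force (taking up-slope positive) is P cos θ − m g sin θ = 513.6 − 407.1 = 106.6 N, so equilibrium requires friction f = -106.6 N (down-slope).
Maximum static friction: μ_s N = 0.58 × 1088 = 630.9 N.
Since 106.6 N is within the 630.9 N limit, the container stays put and friction is exactly 107 N.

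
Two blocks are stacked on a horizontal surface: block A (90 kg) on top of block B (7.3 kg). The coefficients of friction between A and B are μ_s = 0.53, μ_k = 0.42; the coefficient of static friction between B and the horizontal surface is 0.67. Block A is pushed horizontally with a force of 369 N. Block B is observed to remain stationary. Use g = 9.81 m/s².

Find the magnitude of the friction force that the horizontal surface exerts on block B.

Normal force at the A–B interface: N₁ = m_A g = 882.9 N.
So the A–B interface can sustain at most μ_s N₁ = 467.9 N of static friction.
P = 369 N is within that limit, so A and B move together (both at rest); the A–B friction is simply f₁ = P = 369 N.
By Newton's third law B feels 369 N forward from A. With B stationary, the floor's static friction on B balances it: f₂ = 369 N (well within μ_s(m_A+m_B)g = 639.5 N).

f ≈ 369 N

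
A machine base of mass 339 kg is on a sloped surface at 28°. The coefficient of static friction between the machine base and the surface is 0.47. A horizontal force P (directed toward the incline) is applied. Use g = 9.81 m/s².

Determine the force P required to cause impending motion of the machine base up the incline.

At impending motion up the slope, friction acts down-slope at its limit: f = μ_s N.
Perpendicular to the incline: N = m g cos θ + P sin θ.
Along the incline: P cos θ = m g sin θ + μ_s N = m g sin θ + μ_s (m g cos θ + P sin θ).
Solving, P (cos θ − μ_s sin θ) = m g (sin θ + μ_s cos θ), so P = 339×9.81×(sin 28° + 0.47 cos 28°)/(cos 28° − 0.47 sin 28°) = 3330×0.8845/0.6623 = 4440 N.

P ≈ 4440 N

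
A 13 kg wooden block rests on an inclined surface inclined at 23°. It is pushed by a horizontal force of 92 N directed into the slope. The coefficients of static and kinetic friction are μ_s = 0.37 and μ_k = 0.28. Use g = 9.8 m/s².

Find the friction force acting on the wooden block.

Normal direction: N = m g cos θ + P sin θ = 153.2 N.
Parallel to the incline: P cos θ − m g sin θ = 84.69 − 49.78 = 34.91 N; the friction needed to balance this is 34.91 N acting down the slope.
The limit of static friction is μ_s N = 56.69 N.
Since 34.91 N is within the 56.69 N limit, the wooden block stays put and friction is exactly 34.9 N.

f ≈ 34.9 N (down the incline)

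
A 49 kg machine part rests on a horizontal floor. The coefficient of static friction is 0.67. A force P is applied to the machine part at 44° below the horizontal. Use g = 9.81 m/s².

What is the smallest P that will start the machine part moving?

N = m g + P sin α (the push presses the machine part into the horizontal floor).
At impending slip, P cos α = μ_s N = μ_s (m g + P sin α).
Solving: P (cos α − μ_s sin α) = μ_s m g → P = 0.67×481/(cos 44° − 0.67 sin 44°) = 322/0.2539 = 1270 N.

P ≈ 1270 N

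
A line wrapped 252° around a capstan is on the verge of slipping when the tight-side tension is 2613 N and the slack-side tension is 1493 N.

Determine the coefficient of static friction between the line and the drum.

μ ≈ 0.127

T₂/T₁ = e^{μβ} → μ = ln(T₂/T₁)/β.
β = 252° = 4.398 rad.
μ = ln(2613/1493)/4.398 = ln(1.75)/4.398 = 0.127.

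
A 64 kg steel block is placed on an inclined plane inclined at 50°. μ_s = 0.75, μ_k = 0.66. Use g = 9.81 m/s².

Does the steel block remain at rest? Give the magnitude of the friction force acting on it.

N = m g cos θ = 404 N.
Down-slope weight component: m g sin θ = 481 N.
μ_s N = 303 N.
481 > 303 N, so it slides; kinetic friction f = μ_k N = 0.66×404 = 266 N.

f ≈ 266 N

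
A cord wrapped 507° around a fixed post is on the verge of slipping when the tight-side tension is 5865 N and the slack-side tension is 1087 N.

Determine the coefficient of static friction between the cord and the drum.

T₂/T₁ = e^{μβ} → μ = ln(T₂/T₁)/β.
β = 507° = 8.849 rad.
μ = ln(5865/1087)/8.849 = ln(5.396)/8.849 = 0.19.

μ ≈ 0.19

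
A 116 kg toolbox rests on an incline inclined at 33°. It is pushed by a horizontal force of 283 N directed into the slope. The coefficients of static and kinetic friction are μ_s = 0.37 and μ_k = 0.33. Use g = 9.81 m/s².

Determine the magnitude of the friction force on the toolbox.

Normal direction: N = m g cos θ + P sin θ = 1109 N.
Along the incline, the net driving force (taking up-slope positive) is P cos θ − m g sin θ = 237.3 − 619.8 = -382.4 N, so equilibrium requires friction f = 382.4 N (up-slope).
Maximum static friction: μ_s N = 0.37 × 1109 = 410.1 N.
|f_req| = 382.4 ≤ 410.1 N → the toolbox is in equilibrium; friction equals the required value.

f ≈ 382 N (up the incline)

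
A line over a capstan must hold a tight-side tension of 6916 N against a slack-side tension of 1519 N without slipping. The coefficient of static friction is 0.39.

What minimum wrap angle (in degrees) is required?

β_min ≈ 223°

T₂/T₁ = e^{μβ} → β = ln(T₂/T₁)/μ.
β = ln(6916/1519)/0.39 = 1.516/0.39 = 3.887 rad.
In degrees: β = 3.887 × 180/π = 223°.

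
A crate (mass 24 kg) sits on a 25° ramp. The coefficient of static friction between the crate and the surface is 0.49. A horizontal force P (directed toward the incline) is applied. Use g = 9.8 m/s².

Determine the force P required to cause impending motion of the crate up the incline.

P ≈ 292 N

At impending motion up the slope, friction acts down-slope at its limit: f = μ_s N.
Perpendicular to the incline: N = m g cos θ + P sin θ.
Along the incline: P cos θ = m g sin θ + μ_s N = m g sin θ + μ_s (m g cos θ + P sin θ).
Solving, P (cos θ − μ_s sin θ) = m g (sin θ + μ_s cos θ), so P = 24×9.8×(sin 25° + 0.49 cos 25°)/(cos 25° − 0.49 sin 25°) = 235×0.8667/0.6992 = 292 N.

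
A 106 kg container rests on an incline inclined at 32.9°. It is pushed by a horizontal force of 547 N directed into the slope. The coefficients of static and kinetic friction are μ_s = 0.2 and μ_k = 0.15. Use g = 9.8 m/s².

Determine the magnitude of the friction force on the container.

The horizontal push has a component P sin θ into the surface, so N = m g cos θ + P sin θ = 872.2 + 297.1 = 1169 N.
Parallel to the incline: P cos θ − m g sin θ = 459.3 − 564.2 = -105 N; the friction needed to balance this is 105 N acting up the slope.
Maximum static friction: μ_s N = 0.2 × 1169 = 233.9 N.
|f_req| = 105 ≤ 233.9 N → the container is in equilibrium; friction equals the required value.

f ≈ 105 N (up the incline)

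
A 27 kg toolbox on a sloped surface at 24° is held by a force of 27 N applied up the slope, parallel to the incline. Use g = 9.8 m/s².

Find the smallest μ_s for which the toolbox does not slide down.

N = m g cos θ = 241.7 N.
Friction must make up the shortfall along the incline: f = m g sin θ − P = 107.6 − 27 = 80.62 N.
At the threshold f = μ_s N, so μ_s,min = 80.62/241.7 = 0.334.

μ_s,min ≈ 0.334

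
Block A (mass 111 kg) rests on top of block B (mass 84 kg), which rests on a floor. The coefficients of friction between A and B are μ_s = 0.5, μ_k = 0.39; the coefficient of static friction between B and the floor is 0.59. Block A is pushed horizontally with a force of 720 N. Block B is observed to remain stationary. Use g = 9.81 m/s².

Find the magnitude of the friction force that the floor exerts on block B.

The normal force B exerts on A is simply A's weight, N₁ = 1089 N.
Maximum static friction on A from B: μ_s N₁ = 0.5×1089 = 544.5 N.
Since P = 720 N > 544.5 N, A slides on B; the A–B friction is kinetic: f₁ = μ_k N₁ = 0.39×1089 = 425 N.
By Newton's third law B feels 425 N forward from A. With B stationary, the floor's static friction on B balances it: f₂ = 425 N (well within μ_s(m_A+m_B)g = 1129 N).

f ≈ 425 N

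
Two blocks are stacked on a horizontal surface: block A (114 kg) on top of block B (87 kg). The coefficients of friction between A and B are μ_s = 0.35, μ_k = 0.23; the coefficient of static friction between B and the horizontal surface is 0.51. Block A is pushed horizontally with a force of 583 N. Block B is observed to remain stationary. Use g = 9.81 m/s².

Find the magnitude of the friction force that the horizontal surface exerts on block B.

The normal force B exerts on A is simply A's weight, N₁ = 1118 N.
Maximum static friction on A from B: μ_s N₁ = 0.35×1118 = 391.4 N.
Since P = 583 N > 391.4 N, A slides on B; the A–B friction is kinetic: f₁ = μ_k N₁ = 0.23×1118 = 257 N.
B experiences an equal 257 N forward from A (third law). B is in equilibrium, so the floor supplies f₂ = 257 N of static friction (limit μ_s(m_A+m_B)g = 1006 N, not exceeded).

f ≈ 257 N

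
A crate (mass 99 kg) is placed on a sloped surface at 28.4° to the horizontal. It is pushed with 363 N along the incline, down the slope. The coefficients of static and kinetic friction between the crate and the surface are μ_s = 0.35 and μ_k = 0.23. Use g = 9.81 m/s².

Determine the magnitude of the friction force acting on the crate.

Normal force: N = m g cos θ = 99 × 9.81 × cos 28.4° = 854.3 N.
For equilibrium along the incline the friction force must supply f = m g sin θ + P = 461.9 + 363 = 824.9 N (positive meaning up-slope).
The static-friction ceiling is μ_s N = 0.35 × 854.3 = 299 N.
Since |824.9| > 299 N, static friction cannot hold it; the crate slides down the incline and kinetic friction applies: f = μ_k N = 0.23 × 854.3 = 196 N.

f ≈ 196 N (up the incline)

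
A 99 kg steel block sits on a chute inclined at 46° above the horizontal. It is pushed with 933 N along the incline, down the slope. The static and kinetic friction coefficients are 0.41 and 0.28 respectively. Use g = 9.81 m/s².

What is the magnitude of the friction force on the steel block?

f ≈ 189 N (up the incline)

The normal reaction is N = m g cos θ = 674.6 N.
The friction needed for equilibrium is m g sin θ + P = 698.6 + 933 = 1632 N, measured positive up-slope.
The static-friction ceiling is μ_s N = 0.41 × 674.6 = 276.6 N.
Since |1632| > 276.6 N, static friction cannot hold it; the steel block slides down the incline and kinetic friction applies: f = μ_k N = 0.28 × 674.6 = 189 N.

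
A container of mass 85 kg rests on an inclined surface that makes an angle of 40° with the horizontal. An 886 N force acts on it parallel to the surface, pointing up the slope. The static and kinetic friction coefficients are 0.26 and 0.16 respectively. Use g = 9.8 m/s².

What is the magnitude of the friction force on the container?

Perpendicular to the surface, N = m g cos θ = 85·9.8·cos 40° = 638.1 N.
The friction needed for equilibrium is m g sin θ − P = 535.4 − 886 = -350.6 N, measured positive up-slope.
Static friction can supply at most μ_s N = 165.9 N.
Since |-350.6| > 165.9 N, static friction cannot hold it; the container slides up the incline and kinetic friction applies: f = μ_k N = 0.16 × 638.1 = 102 N.

f ≈ 102 N (down the incline)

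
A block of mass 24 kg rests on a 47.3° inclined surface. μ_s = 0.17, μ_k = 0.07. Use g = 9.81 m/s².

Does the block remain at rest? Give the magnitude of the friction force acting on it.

N = m g cos θ = 160 N.
Down-slope weight component: m g sin θ = 173 N.
μ_s N = 27.1 N.
173 > 27.1 N, so it slides; kinetic friction f = μ_k N = 0.07×160 = 11.2 N.

f ≈ 11.2 N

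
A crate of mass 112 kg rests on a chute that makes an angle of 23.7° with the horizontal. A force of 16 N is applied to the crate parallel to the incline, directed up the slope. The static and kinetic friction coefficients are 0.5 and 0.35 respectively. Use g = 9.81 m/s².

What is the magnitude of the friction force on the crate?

Perpendicular to the surface, N = m g cos θ = 112·9.81·cos 23.7° = 1006 N.
For equilibrium along the incline the friction force must supply f = m g sin θ − P = 441.6 − 16 = 425.6 N (positive meaning up-slope).
The static-friction ceiling is μ_s N = 0.5 × 1006 = 503 N.
Since |425.6| ≤ 503 N, the crate remains in static equilibrium and friction takes exactly the required value.

f ≈ 426 N (up the incline)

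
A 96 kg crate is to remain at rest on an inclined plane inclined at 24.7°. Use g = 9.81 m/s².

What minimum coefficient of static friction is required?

At the slip threshold m g sin θ = μ_s m g cos θ, so μ_s,min = tan θ.
μ_s,min = tan 24.7° = 0.46.

μ_s,min ≈ 0.46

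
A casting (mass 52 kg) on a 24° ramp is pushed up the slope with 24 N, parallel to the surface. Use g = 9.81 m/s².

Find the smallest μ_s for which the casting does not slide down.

μ_s,min ≈ 0.394

N = m g cos θ = 466 N.
Friction must make up the shortfall along the incline: f = m g sin θ − P = 207.5 − 24 = 183.5 N.
At the threshold f = μ_s N, so μ_s,min = 183.5/466 = 0.394.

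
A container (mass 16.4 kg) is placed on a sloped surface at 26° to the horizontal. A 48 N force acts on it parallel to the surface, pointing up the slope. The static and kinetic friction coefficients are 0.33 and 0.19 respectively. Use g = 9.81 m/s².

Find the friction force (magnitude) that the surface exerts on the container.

f ≈ 22.5 N (up the incline)

Normal force: N = m g cos θ = 16.4 × 9.81 × cos 26° = 144.6 N.
For equilibrium along the incline the friction force must supply f = m g sin θ − P = 70.53 − 48 = 22.53 N (positive meaning up-slope).
Static friction can supply at most μ_s N = 47.72 N.
Since |22.53| ≤ 47.72 N, no slip — friction simply equals what equilibrium demands.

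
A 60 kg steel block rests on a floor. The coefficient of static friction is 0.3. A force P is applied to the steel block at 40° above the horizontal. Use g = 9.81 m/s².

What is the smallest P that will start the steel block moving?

N = m g − P sin α (the pull lifts the steel block).
At impending slip, P cos α = μ_s N = μ_s (m g − P sin α).
Solving: P (cos α + μ_s sin α) = μ_s m g → P = 0.3×589/(cos 40° + 0.3 sin 40°) = 177/0.9589 = 184 N.

P ≈ 184 N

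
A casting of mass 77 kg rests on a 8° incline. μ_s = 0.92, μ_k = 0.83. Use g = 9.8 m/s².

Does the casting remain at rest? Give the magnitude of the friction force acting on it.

N = m g cos θ = 747 N.
Down-slope weight component: m g sin θ = 105 N.
μ_s N = 687 N.
105 ≤ 687 N, so it stays put; friction = 105 N.

f ≈ 105 N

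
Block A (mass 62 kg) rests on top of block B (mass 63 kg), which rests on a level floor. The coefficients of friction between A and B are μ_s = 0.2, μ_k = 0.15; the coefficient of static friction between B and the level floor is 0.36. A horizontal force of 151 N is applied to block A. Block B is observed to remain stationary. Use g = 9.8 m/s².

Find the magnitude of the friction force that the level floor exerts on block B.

Normal force at the A–B interface: N₁ = m_A g = 607.6 N.
So the A–B interface can sustain at most μ_s N₁ = 121.5 N of static friction.
Since P = 151 N > 121.5 N, A slides on B; the A–B friction is kinetic: f₁ = μ_k N₁ = 0.15×607.6 = 91.1 N.
B experiences an equal 91.1 N forward from A (third law). B is in equilibrium, so the floor supplies f₂ = 91.1 N of static friction (limit μ_s(m_A+m_B)g = 441 N, not exceeded).

f ≈ 91.1 N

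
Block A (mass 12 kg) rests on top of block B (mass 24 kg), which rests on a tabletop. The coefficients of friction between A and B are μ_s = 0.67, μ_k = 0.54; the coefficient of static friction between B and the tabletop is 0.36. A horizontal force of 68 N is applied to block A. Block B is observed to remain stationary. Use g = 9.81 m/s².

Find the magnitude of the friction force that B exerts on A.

f ≈ 68 N

Between the blocks, N₁ = m_A g = 117.7 N.
Maximum static friction on A from B: μ_s N₁ = 0.67×117.7 = 78.87 N.
Since P = 68 N ≤ 78.87 N, A does not slip on B; friction on A equals P = 68 N.
By Newton's third law B feels 68 N forward from A. With B stationary, the floor's static friction on B balances it: f₂ = 68 N (well within μ_s(m_A+m_B)g = 127.1 N).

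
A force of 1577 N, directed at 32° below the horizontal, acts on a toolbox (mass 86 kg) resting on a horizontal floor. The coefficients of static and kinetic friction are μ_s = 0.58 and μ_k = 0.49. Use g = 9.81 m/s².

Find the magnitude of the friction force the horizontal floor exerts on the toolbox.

N = m g + P sin α = 843.7 + 1577×sin 32° = 1679 N.
Horizontally, friction must balance P cos α = 1337 N.
μ_s N = 0.58 × 1679 = 974 N.
1337 > 974 N → the toolbox slides; f = μ_k N = 0.49×1679 = 823 N.

f ≈ 823 N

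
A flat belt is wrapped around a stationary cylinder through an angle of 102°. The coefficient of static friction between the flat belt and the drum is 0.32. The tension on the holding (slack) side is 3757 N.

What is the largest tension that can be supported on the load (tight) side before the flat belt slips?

T_max ≈ 6640 N

At impending slip the capstan equation gives T₂/T₁ = e^{μβ} with β in radians.
β = 102° × π/180 = 1.78 rad.
e^{μβ} = e^{0.32×1.78} = 1.768.
T₂ = T₁ · e^{μβ} = 3757 × 1.768 = 6640 N.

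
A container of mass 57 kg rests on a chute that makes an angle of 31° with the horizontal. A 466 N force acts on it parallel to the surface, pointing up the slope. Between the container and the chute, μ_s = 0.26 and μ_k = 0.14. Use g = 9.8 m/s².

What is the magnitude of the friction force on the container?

The normal reaction is N = m g cos θ = 478.8 N.
Parallel to the incline, ΣF = 0 gives f = m g sin θ − P = 287.7 − 466 = -178.3 N (up-slope positive).
The static-friction ceiling is μ_s N = 0.26 × 478.8 = 124.5 N.
Since |-178.3| > 124.5 N, static friction cannot hold it; the container slides up the incline and kinetic friction applies: f = μ_k N = 0.14 × 478.8 = 67 N.

f ≈ 67 N (down the incline)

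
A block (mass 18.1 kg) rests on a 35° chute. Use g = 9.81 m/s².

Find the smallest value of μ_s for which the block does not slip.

At the slip threshold m g sin θ = μ_s m g cos θ, so μ_s,min = tan θ.
μ_s,min = tan 35° = 0.7.

μ_s,min ≈ 0.7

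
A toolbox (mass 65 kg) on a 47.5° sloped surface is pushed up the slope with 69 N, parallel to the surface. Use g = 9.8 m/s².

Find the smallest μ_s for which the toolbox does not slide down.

μ_s,min ≈ 0.931

N = m g cos θ = 430.4 N.
Friction must make up the shortfall along the incline: f = m g sin θ − P = 469.6 − 69 = 400.6 N.
At the threshold f = μ_s N, so μ_s,min = 400.6/430.4 = 0.931.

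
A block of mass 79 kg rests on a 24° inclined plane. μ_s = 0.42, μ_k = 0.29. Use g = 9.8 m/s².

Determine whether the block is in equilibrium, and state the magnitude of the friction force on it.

f ≈ 205 N

N = m g cos θ = 707 N.
Down-slope weight component: m g sin θ = 315 N.
μ_s N = 297 N.
315 > 297 N, so it slides; kinetic friction f = μ_k N = 0.29×707 = 205 N.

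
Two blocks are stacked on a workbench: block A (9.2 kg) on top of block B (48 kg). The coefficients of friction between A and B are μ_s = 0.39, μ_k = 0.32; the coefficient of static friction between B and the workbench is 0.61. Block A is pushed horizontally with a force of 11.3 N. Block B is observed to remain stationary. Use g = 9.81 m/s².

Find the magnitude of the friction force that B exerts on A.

f ≈ 11.3 N

Between the blocks, N₁ = m_A g = 90.25 N.
So the A–B interface can sustain at most μ_s N₁ = 35.2 N of static friction.
Since P = 11.3 N ≤ 35.2 N, A does not slip on B; friction on A equals P = 11.3 N.
By Newton's third law B feels 11.3 N forward from A. With B stationary, the floor's static friction on B balances it: f₂ = 11.3 N (well within μ_s(m_A+m_B)g = 342.3 N).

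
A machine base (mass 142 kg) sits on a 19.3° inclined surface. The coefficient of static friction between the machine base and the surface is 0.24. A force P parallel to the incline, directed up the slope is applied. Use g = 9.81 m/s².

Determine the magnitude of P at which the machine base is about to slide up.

At impending motion up the slope, friction acts down-slope at its limit: f = μ_s N.
P is parallel to the surface, so N = m g cos θ = 1310 N.
Along the incline: P = m g sin θ + μ_s N = 460 + 0.24×1310 = 776 N.

P ≈ 776 N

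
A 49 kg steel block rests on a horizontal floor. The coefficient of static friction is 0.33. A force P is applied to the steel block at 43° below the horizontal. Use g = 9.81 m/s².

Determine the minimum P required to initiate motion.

N = m g + P sin α (the push presses the steel block into the horizontal floor).
At impending slip, P cos α = μ_s N = μ_s (m g + P sin α).
Solving: P (cos α − μ_s sin α) = μ_s m g → P = 0.33×481/(cos 43° − 0.33 sin 43°) = 159/0.5063 = 313 N.

P ≈ 313 N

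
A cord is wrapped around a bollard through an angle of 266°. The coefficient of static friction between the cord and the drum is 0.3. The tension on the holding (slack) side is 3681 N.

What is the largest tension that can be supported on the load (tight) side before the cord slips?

T_max ≈ 14800 N

At impending slip the capstan equation gives T₂/T₁ = e^{μβ} with β in radians.
β = 266° × π/180 = 4.643 rad.
e^{μβ} = e^{0.3×4.643} = 4.026.
T₂ = T₁ · e^{μβ} = 3681 × 4.026 = 14800 N.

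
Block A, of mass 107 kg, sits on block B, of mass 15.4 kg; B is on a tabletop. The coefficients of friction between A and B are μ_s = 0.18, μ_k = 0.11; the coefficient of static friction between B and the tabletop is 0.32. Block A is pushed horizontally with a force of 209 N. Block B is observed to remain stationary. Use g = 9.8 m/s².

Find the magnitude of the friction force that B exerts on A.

The normal force B exerts on A is simply A's weight, N₁ = 1049 N.
Maximum static friction on A from B: μ_s N₁ = 0.18×1049 = 188.7 N.
Since P = 209 N > 188.7 N, A slides on B; the A–B friction is kinetic: f₁ = μ_k N₁ = 0.11×1049 = 115 N.
By Newton's third law B feels 115 N forward from A. With B stationary, the floor's static friction on B balances it: f₂ = 115 N (well within μ_s(m_A+m_B)g = 383.8 N).

f ≈ 115 N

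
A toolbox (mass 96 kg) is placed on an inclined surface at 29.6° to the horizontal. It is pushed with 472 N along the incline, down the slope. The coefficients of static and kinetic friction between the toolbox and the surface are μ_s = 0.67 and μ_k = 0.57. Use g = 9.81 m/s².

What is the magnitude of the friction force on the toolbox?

Normal force: N = m g cos θ = 96 × 9.81 × cos 29.6° = 818.9 N.
For equilibrium along the incline the friction force must supply f = m g sin θ + P = 465.2 + 472 = 937.2 N (positive meaning up-slope).
Maximum static friction available: μ_s N = 0.67 × 818.9 = 548.6 N.
|937.2| exceeds 548.6 N, so the toolbox slips down-slope; friction is kinetic, f = μ_k N = 0.57×818.9 = 467 N.

f ≈ 467 N (up the incline)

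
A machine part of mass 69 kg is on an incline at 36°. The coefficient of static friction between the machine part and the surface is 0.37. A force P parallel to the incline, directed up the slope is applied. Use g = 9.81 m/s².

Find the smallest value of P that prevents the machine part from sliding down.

The machine part tends to slide down (tan θ > μ_s), so at the point of impending slip friction acts up-slope at its limit: f = μ_s N.
P is parallel to the surface, so N = m g cos θ = 548 N.
Along the incline: P + μ_s N = m g sin θ, so P = 398 − 0.37×548 = 195 N.

P_min ≈ 195 N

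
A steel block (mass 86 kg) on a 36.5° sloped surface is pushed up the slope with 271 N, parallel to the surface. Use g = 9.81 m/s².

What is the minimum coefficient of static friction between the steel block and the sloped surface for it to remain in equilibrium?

μ_s,min ≈ 0.34

N = m g cos θ = 678.2 N.
Friction must make up the shortfall along the incline: f = m g sin θ − P = 501.8 − 271 = 230.8 N.
At the threshold f = μ_s N, so μ_s,min = 230.8/678.2 = 0.34.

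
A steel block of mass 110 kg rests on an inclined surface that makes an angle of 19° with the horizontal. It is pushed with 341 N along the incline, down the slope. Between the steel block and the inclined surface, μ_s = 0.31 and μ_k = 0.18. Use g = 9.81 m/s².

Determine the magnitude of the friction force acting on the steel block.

Perpendicular to the surface, N = m g cos θ = 110·9.81·cos 19° = 1020 N.
Parallel to the incline, ΣF = 0 gives f = m g sin θ + P = 351.3 + 341 = 692.3 N (up-slope positive).
Static friction can supply at most μ_s N = 316.3 N.
Since |692.3| > 316.3 N, static friction cannot hold it; the steel block slides down the incline and kinetic friction applies: f = μ_k N = 0.18 × 1020 = 184 N.

f ≈ 184 N (up the incline)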